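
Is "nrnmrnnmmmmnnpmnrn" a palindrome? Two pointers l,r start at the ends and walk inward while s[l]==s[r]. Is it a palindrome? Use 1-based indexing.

[1,18] 'n'=='n' → l++,r--
[2,17] 'r'=='r' → l++,r--
[3,16] 'n'=='n' → l++,r--
[4,15] 'm'=='m' → l++,r--
[5,14] 'r'!='p' → stop

not a palindrome (mismatch at 5,14)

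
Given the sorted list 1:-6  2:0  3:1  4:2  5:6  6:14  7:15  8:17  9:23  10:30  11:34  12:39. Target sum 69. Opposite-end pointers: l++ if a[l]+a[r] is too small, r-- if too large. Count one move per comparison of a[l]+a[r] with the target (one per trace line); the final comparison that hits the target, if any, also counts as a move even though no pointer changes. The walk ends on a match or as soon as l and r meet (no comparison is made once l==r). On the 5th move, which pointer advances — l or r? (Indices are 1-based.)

l

[1,12] -6+39=33 <69 → l++
[2,12] 0+39=39 <69 → l++
[3,12] 1+39=40 <69 → l++
[4,12] 2+39=41 <69 → l++
[5,12] 6+39=45 <69 → l++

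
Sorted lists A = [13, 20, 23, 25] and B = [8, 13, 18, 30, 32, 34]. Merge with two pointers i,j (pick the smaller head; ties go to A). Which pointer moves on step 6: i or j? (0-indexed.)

i

i=0 j=0: A[i]=13>B[j]=8 take 8, j++
i=0 j=1: A[i]=13<=B[j]=13 take 13, i++
i=1 j=1: A[i]=20>B[j]=13 take 13, j++
i=1 j=2: A[i]=20>B[j]=18 take 18, j++
i=1 j=3: A[i]=20<=B[j]=30 take 20, i++
i=2 j=3: A[i]=23<=B[j]=30 take 23, i++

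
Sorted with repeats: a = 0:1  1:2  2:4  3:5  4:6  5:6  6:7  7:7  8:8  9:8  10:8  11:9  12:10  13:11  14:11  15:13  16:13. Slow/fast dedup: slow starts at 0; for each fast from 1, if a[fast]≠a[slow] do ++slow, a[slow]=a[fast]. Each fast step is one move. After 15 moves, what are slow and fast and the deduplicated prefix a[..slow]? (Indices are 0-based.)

slow=10, fast=16, prefix=[1, 2, 4, 5, 6, 7, 8, 9, 10, 11, 13]

slow=0 fast=1: a[fast]=2≠a[slow]=1 write a[1]=2, slow++,fast++
slow=1 fast=2: a[fast]=4≠a[slow]=2 write a[2]=4, slow++,fast++
slow=2 fast=3: a[fast]=5≠a[slow]=4 write a[3]=5, slow++,fast++
slow=3 fast=4: a[fast]=6≠a[slow]=5 write a[4]=6, slow++,fast++
slow=4 fast=5: a[fast]=6=a[slow] dup, fast++
slow=4 fast=6: a[fast]=7≠a[slow]=6 write a[5]=7, slow++,fast++
slow=5 fast=7: a[fast]=7=a[slow] dup, fast++
slow=5 fast=8: a[fast]=8≠a[slow]=7 write a[6]=8, slow++,fast++
slow=6 fast=9: a[fast]=8=a[slow] dup, fast++
slow=6 fast=10: a[fast]=8=a[slow] dup, fast++
slow=6 fast=11: a[fast]=9≠a[slow]=8 write a[7]=9, slow++,fast++
slow=7 fast=12: a[fast]=10≠a[slow]=9 write a[8]=10, slow++,fast++
slow=8 fast=13: a[fast]=11≠a[slow]=10 write a[9]=11, slow++,fast++
slow=9 fast=14: a[fast]=11=a[slow] dup, fast++
slow=9 fast=15: a[fast]=13≠a[slow]=11 write a[10]=13, slow++,fast++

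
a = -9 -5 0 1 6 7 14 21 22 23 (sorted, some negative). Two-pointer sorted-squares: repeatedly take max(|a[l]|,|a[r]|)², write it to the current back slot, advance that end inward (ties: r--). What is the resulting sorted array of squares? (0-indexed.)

[0, 1, 25, 36, 49, 81, 196, 441, 484, 529]

l=0 r=9: |-9|<=|23| out[9]=529, r--
l=0 r=8: |-9|<=|22| out[8]=484, r--
l=0 r=7: |-9|<=|21| out[7]=441, r--
l=0 r=6: |-9|<=|14| out[6]=196, r--
l=0 r=5: |-9|>|7| out[5]=81, l++
l=1 r=5: |-5|<=|7| out[4]=49, r--
l=1 r=4: |-5|<=|6| out[3]=36, r--
l=1 r=3: |-5|>|1| out[2]=25, l++
l=2 r=3: |0|<=|1| out[1]=1, r--
l=2 r=2: |0|<=|0| out[0]=0, r--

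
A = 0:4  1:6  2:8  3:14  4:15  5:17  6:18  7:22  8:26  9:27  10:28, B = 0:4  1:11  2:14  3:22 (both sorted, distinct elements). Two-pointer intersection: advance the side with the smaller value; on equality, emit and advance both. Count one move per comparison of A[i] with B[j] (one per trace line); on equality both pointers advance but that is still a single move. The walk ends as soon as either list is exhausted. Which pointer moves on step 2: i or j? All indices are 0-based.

i=0 j=0: 4==4 emit, i++,j++
i=1 j=1: 6<11, i++

i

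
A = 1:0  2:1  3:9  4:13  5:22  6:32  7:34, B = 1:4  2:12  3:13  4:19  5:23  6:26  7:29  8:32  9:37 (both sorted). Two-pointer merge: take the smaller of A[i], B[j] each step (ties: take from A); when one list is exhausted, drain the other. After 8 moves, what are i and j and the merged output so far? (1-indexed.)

i=1 j=1: A[i]=0<=B[j]=4 take 0, i++
i=2 j=1: A[i]=1<=B[j]=4 take 1, i++
i=3 j=1: A[i]=9>B[j]=4 take 4, j++
i=3 j=2: A[i]=9<=B[j]=12 take 9, i++
i=4 j=2: A[i]=13>B[j]=12 take 12, j++
i=4 j=3: A[i]=13<=B[j]=13 take 13, i++
i=5 j=3: A[i]=22>B[j]=13 take 13, j++
i=5 j=4: A[i]=22>B[j]=19 take 19, j++

i=5, j=5, merged so far=[0, 1, 4, 9, 12, 13, 13, 19]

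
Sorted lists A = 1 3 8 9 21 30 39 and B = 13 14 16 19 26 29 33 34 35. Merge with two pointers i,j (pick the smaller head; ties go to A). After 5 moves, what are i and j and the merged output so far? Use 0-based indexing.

[i=0,j=0] A[i]=1<=B[j]=13 take 1 → i++
[i=1,j=0] A[i]=3<=B[j]=13 take 3 → i++
[i=2,j=0] A[i]=8<=B[j]=13 take 8 → i++
[i=3,j=0] A[i]=9<=B[j]=13 take 9 → i++
[i=4,j=0] A[i]=21>B[j]=13 take 13 → j++

i=4, j=1, merged so far=[1, 3, 8, 9, 13]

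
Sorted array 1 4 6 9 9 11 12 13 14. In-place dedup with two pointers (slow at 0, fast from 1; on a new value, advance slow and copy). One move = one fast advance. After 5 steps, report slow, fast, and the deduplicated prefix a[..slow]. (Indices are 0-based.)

slow=0 fast=1: a[fast]=4≠a[slow]=1 write a[1]=4, slow++,fast++
slow=1 fast=2: a[fast]=6≠a[slow]=4 write a[2]=6, slow++,fast++
slow=2 fast=3: a[fast]=9≠a[slow]=6 write a[3]=9, slow++,fast++
slow=3 fast=4: a[fast]=9=a[slow] dup, fast++
slow=3 fast=5: a[fast]=11≠a[slow]=9 write a[4]=11, slow++,fast++

slow=4, fast=6, prefix=[1, 4, 6, 9, 11]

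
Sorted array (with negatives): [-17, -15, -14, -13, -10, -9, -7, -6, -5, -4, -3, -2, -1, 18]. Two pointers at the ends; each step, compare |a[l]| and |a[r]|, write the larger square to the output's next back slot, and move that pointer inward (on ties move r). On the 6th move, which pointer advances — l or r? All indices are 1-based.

l

[1,14] |-17|<=|18| out[14]=324 → r--
[1,13] |-17|>|-1| out[13]=289 → l++
[2,13] |-15|>|-1| out[12]=225 → l++
[3,13] |-14|>|-1| out[11]=196 → l++
[4,13] |-13|>|-1| out[10]=169 → l++
[5,13] |-10|>|-1| out[9]=100 → l++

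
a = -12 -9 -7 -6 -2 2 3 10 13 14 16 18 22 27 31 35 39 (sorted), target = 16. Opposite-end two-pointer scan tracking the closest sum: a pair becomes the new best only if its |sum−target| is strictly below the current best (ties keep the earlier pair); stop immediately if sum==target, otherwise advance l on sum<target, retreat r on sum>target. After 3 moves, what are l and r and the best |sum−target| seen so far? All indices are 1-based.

[1,17] -12+39=27 d=11 * → r--
[1,16] -12+35=23 d=7 * → r--
[1,15] -12+31=19 d=3 * → r--

l=1, r=14, best |Δ|=3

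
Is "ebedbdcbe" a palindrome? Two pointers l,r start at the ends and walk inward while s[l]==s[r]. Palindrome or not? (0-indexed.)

l=0 r=8: 'e'=='e', l++,r--
l=1 r=7: 'b'=='b', l++,r--
l=2 r=6: 'e'!='c', stop

not a palindrome (mismatch at 2,6)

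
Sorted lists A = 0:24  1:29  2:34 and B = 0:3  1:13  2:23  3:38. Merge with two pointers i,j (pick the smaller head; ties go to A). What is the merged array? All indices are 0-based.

[i=0,j=0] A[i]=24>B[j]=3 take 3 → j++
[i=0,j=1] A[i]=24>B[j]=13 take 13 → j++
[i=0,j=2] A[i]=24>B[j]=23 take 23 → j++
[i=0,j=3] A[i]=24<=B[j]=38 take 24 → i++
[i=1,j=3] A[i]=29<=B[j]=38 take 29 → i++
[i=2,j=3] A[i]=34<=B[j]=38 take 34 → i++
[i=3,j=3] A done, take B[j]=38 → j++

[3, 13, 23, 24, 29, 34, 38]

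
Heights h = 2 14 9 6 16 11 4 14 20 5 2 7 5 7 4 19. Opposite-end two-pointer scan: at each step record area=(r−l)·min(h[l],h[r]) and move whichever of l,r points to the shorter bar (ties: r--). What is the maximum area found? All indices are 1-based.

max area = 196

[1,16] min(2,19)*15=30 best=30 * → l++
[2,16] min(14,19)*14=196 best=196 * → l++
[3,16] min(9,19)*13=117 best=196 → l++
[4,16] min(6,19)*12=72 best=196 → l++
[5,16] min(16,19)*11=176 best=196 → l++
[6,16] min(11,19)*10=110 best=196 → l++
[7,16] min(4,19)*9=36 best=196 → l++
[8,16] min(14,19)*8=112 best=196 → l++
[9,16] min(20,19)*7=133 best=196 → r--
[9,15] min(20,4)*6=24 best=196 → r--
[9,14] min(20,7)*5=35 best=196 → r--
[9,13] min(20,5)*4=20 best=196 → r--
[9,12] min(20,7)*3=21 best=196 → r--
[9,11] min(20,2)*2=4 best=196 → r--
[9,10] min(20,5)*1=5 best=196 → r--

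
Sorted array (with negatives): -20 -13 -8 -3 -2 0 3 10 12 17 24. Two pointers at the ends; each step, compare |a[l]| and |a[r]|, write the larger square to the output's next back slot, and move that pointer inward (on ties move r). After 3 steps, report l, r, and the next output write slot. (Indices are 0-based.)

l=0 r=10: |-20|<=|24| out[10]=576, r--
l=0 r=9: |-20|>|17| out[9]=400, l++
l=1 r=9: |-13|<=|17| out[8]=289, r--

l=1, r=8, next write slot=7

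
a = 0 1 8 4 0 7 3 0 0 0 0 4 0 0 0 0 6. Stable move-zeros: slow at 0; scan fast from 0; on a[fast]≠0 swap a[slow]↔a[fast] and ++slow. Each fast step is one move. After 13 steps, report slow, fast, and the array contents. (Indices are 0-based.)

slow=6, fast=13, a=[1, 8, 4, 7, 3, 4, 0, 0, 0, 0, 0, 0, 0, 0, 0, 0, 6]

(s=0,f=0) a[fast]=0 → fast++
(s=0,f=1) a[fast]=1≠0 swap→a[0]=1 → slow++,fast++
(s=1,f=2) a[fast]=8≠0 swap→a[1]=8 → slow++,fast++
(s=2,f=3) a[fast]=4≠0 swap→a[2]=4 → slow++,fast++
(s=3,f=4) a[fast]=0 → fast++
(s=3,f=5) a[fast]=7≠0 swap→a[3]=7 → slow++,fast++
(s=4,f=6) a[fast]=3≠0 swap→a[4]=3 → slow++,fast++
(s=5,f=7) a[fast]=0 → fast++
(s=5,f=8) a[fast]=0 → fast++
(s=5,f=9) a[fast]=0 → fast++
(s=5,f=10) a[fast]=0 → fast++
(s=5,f=11) a[fast]=4≠0 swap→a[5]=4 → slow++,fast++
(s=6,f=12) a[fast]=0 → fast++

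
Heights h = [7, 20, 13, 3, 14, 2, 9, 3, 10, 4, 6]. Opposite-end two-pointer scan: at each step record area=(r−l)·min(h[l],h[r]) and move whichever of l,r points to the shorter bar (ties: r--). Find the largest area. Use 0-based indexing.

l=0 r=10: min(7,6)*10=60 best=60 *, r--
l=0 r=9: min(7,4)*9=36 best=60, r--
l=0 r=8: min(7,10)*8=56 best=60, l++
l=1 r=8: min(20,10)*7=70 best=70 *, r--
l=1 r=7: min(20,3)*6=18 best=70, r--
l=1 r=6: min(20,9)*5=45 best=70, r--
l=1 r=5: min(20,2)*4=8 best=70, r--
l=1 r=4: min(20,14)*3=42 best=70, r--
l=1 r=3: min(20,3)*2=6 best=70, r--
l=1 r=2: min(20,13)*1=13 best=70, r--

max area = 70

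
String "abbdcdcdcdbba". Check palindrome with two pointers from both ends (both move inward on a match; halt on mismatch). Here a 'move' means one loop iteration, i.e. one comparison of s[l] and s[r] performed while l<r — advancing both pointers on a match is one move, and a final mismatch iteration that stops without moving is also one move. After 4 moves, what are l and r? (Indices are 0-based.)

[0,12] 'a'=='a' → l++,r--
[1,11] 'b'=='b' → l++,r--
[2,10] 'b'=='b' → l++,r--
[3,9] 'd'=='d' → l++,r--

l=4, r=8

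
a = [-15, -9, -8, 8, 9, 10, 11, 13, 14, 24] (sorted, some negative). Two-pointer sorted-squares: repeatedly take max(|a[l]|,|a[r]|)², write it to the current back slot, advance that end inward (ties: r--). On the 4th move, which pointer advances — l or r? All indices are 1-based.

r

l=1 r=10: |-15|<=|24| out[10]=576, r--
l=1 r=9: |-15|>|14| out[9]=225, l++
l=2 r=9: |-9|<=|14| out[8]=196, r--
l=2 r=8: |-9|<=|13| out[7]=169, r--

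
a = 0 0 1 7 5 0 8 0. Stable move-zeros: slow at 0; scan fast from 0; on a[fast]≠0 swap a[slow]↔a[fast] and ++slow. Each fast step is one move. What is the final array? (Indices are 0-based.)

(s=0,f=0) a[fast]=0 → fast++
(s=0,f=1) a[fast]=0 → fast++
(s=0,f=2) a[fast]=1≠0 swap→a[0]=1 → slow++,fast++
(s=1,f=3) a[fast]=7≠0 swap→a[1]=7 → slow++,fast++
(s=2,f=4) a[fast]=5≠0 swap→a[2]=5 → slow++,fast++
(s=3,f=5) a[fast]=0 → fast++
(s=3,f=6) a[fast]=8≠0 swap→a[3]=8 → slow++,fast++
(s=4,f=7) a[fast]=0 → fast++

[1, 7, 5, 8, 0, 0, 0, 0]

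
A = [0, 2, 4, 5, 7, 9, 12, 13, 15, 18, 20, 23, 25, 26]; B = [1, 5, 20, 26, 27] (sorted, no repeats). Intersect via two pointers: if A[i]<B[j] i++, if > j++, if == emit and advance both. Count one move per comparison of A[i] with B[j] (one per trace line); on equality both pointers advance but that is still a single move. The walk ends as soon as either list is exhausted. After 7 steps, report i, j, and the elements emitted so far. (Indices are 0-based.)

i=0 j=0: 0<1, i++
i=1 j=0: 2>1, j++
i=1 j=1: 2<5, i++
i=2 j=1: 4<5, i++
i=3 j=1: 5==5 emit, i++,j++
i=4 j=2: 7<20, i++
i=5 j=2: 9<20, i++

i=6, j=2, emitted=[5]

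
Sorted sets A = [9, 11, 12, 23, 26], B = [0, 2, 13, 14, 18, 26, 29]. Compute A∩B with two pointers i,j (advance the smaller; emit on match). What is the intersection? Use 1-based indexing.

[i=1,j=1] 9>0 → j++
[i=1,j=2] 9>2 → j++
[i=1,j=3] 9<13 → i++
[i=2,j=3] 11<13 → i++
[i=3,j=3] 12<13 → i++
[i=4,j=3] 23>13 → j++
[i=4,j=4] 23>14 → j++
[i=4,j=5] 23>18 → j++
[i=4,j=6] 23<26 → i++
[i=5,j=6] 26==26 emit → i++,j++

intersection = [26]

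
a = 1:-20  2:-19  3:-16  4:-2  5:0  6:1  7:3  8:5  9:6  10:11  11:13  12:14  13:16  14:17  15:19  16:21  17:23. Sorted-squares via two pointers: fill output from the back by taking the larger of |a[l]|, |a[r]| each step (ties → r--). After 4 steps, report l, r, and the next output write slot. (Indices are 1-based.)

[1,17] |-20|<=|23| out[17]=529 → r--
[1,16] |-20|<=|21| out[16]=441 → r--
[1,15] |-20|>|19| out[15]=400 → l++
[2,15] |-19|<=|19| out[14]=361 → r--

l=2, r=14, next write slot=13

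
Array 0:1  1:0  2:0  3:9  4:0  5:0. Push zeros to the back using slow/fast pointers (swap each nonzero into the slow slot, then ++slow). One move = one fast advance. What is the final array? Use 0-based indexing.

(s=0,f=0) a[fast]=1≠0 swap→a[0]=1 → slow++,fast++
(s=1,f=1) a[fast]=0 → fast++
(s=1,f=2) a[fast]=0 → fast++
(s=1,f=3) a[fast]=9≠0 swap→a[1]=9 → slow++,fast++
(s=2,f=4) a[fast]=0 → fast++
(s=2,f=5) a[fast]=0 → fast++

[1, 9, 0, 0, 0, 0]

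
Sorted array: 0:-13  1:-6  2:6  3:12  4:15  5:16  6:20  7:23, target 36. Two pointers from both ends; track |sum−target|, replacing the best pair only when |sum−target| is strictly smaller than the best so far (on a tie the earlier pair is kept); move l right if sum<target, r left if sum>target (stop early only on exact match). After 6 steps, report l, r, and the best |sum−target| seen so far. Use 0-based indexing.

l=0 r=7: -13+23=10 d=26 *, l++
l=1 r=7: -6+23=17 d=19 *, l++
l=2 r=7: 6+23=29 d=7 *, l++
l=3 r=7: 12+23=35 d=1 *, l++
l=4 r=7: 15+23=38 d=2, r--
l=4 r=6: 15+20=35 d=1, l++

l=5, r=6, best |Δ|=1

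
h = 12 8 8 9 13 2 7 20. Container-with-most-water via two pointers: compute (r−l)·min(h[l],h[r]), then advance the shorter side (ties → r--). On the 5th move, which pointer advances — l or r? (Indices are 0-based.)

l=0 r=7: min(12,20)*7=84 best=84 *, l++
l=1 r=7: min(8,20)*6=48 best=84, l++
l=2 r=7: min(8,20)*5=40 best=84, l++
l=3 r=7: min(9,20)*4=36 best=84, l++
l=4 r=7: min(13,20)*3=39 best=84, l++

l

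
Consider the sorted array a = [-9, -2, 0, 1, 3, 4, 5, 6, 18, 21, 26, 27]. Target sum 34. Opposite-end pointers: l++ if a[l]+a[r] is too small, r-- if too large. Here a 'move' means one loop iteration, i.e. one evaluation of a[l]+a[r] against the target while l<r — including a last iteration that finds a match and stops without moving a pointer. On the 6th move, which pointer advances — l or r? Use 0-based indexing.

l

l=0 r=11: -9+27=18 <34, l++
l=1 r=11: -2+27=25 <34, l++
l=2 r=11: 0+27=27 <34, l++
l=3 r=11: 1+27=28 <34, l++
l=4 r=11: 3+27=30 <34, l++
l=5 r=11: 4+27=31 <34, l++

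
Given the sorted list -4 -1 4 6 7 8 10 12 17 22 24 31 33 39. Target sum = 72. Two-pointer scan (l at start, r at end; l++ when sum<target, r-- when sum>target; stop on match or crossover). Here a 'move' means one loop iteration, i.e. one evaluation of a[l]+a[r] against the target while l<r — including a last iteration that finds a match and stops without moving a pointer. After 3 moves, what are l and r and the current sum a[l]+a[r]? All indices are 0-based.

l=3, r=13, sum=45

[0,13] -4+39=35 <72 → l++
[1,13] -1+39=38 <72 → l++
[2,13] 4+39=43 <72 → l++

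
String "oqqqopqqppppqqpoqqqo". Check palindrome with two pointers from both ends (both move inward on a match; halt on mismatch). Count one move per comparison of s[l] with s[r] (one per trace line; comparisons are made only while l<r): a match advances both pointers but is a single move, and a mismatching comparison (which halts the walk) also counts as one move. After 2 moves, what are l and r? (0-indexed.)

l=2, r=17

l=0 r=19: 'o'=='o', l++,r--
l=1 r=18: 'q'=='q', l++,r--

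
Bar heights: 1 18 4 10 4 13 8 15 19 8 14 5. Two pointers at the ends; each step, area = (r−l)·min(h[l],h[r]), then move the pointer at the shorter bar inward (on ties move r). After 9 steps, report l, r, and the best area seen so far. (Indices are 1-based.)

l=7, r=9, best area=126

[1,12] min(1,5)*11=11 best=11 * → l++
[2,12] min(18,5)*10=50 best=50 * → r--
[2,11] min(18,14)*9=126 best=126 * → r--
[2,10] min(18,8)*8=64 best=126 → r--
[2,9] min(18,19)*7=126 best=126 → l++
[3,9] min(4,19)*6=24 best=126 → l++
[4,9] min(10,19)*5=50 best=126 → l++
[5,9] min(4,19)*4=16 best=126 → l++
[6,9] min(13,19)*3=39 best=126 → l++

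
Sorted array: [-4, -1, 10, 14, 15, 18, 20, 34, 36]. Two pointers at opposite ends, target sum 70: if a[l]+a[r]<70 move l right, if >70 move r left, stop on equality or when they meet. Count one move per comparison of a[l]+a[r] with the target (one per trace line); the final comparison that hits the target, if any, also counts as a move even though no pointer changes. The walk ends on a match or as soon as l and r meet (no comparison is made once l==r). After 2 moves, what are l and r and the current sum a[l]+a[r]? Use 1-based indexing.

l=1 r=9: -4+36=32 <70, l++
l=2 r=9: -1+36=35 <70, l++

l=3, r=9, sum=46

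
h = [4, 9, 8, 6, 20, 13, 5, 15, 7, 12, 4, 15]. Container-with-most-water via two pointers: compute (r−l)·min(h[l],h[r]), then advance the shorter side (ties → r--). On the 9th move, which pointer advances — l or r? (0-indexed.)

l=0 r=11: min(4,15)*11=44 best=44 *, l++
l=1 r=11: min(9,15)*10=90 best=90 *, l++
l=2 r=11: min(8,15)*9=72 best=90, l++
l=3 r=11: min(6,15)*8=48 best=90, l++
l=4 r=11: min(20,15)*7=105 best=105 *, r--
l=4 r=10: min(20,4)*6=24 best=105, r--
l=4 r=9: min(20,12)*5=60 best=105, r--
l=4 r=8: min(20,7)*4=28 best=105, r--
l=4 r=7: min(20,15)*3=45 best=105, r--

r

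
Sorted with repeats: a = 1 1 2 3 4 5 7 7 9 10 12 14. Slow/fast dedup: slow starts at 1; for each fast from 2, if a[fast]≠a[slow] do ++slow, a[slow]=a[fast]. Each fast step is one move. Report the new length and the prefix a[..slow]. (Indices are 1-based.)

length 10; prefix = [1, 2, 3, 4, 5, 7, 9, 10, 12, 14]

slow=1 fast=2: a[fast]=1=a[slow] dup, fast++
slow=1 fast=3: a[fast]=2≠a[slow]=1 write a[2]=2, slow++,fast++
slow=2 fast=4: a[fast]=3≠a[slow]=2 write a[3]=3, slow++,fast++
slow=3 fast=5: a[fast]=4≠a[slow]=3 write a[4]=4, slow++,fast++
slow=4 fast=6: a[fast]=5≠a[slow]=4 write a[5]=5, slow++,fast++
slow=5 fast=7: a[fast]=7≠a[slow]=5 write a[6]=7, slow++,fast++
slow=6 fast=8: a[fast]=7=a[slow] dup, fast++
slow=6 fast=9: a[fast]=9≠a[slow]=7 write a[7]=9, slow++,fast++
slow=7 fast=10: a[fast]=10≠a[slow]=9 write a[8]=10, slow++,fast++
slow=8 fast=11: a[fast]=12≠a[slow]=10 write a[9]=12, slow++,fast++
slow=9 fast=12: a[fast]=14≠a[slow]=12 write a[10]=14, slow++,fast++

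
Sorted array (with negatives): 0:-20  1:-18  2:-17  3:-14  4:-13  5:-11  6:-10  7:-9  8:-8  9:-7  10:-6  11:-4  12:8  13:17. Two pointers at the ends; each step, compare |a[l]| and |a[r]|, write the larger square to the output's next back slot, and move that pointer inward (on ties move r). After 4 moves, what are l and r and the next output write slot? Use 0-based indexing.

l=3, r=12, next write slot=9

[0,13] |-20|>|17| out[13]=400 → l++
[1,13] |-18|>|17| out[12]=324 → l++
[2,13] |-17|<=|17| out[11]=289 → r--
[2,12] |-17|>|8| out[10]=289 → l++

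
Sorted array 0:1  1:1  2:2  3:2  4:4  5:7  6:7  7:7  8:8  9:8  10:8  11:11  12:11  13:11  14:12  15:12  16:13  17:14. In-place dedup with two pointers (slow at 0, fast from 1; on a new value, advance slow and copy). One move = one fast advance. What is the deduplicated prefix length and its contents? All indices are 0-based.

(s=0,f=1) a[fast]=1=a[slow] dup → fast++
(s=0,f=2) a[fast]=2≠a[slow]=1 write a[1]=2 → slow++,fast++
(s=1,f=3) a[fast]=2=a[slow] dup → fast++
(s=1,f=4) a[fast]=4≠a[slow]=2 write a[2]=4 → slow++,fast++
(s=2,f=5) a[fast]=7≠a[slow]=4 write a[3]=7 → slow++,fast++
(s=3,f=6) a[fast]=7=a[slow] dup → fast++
(s=3,f=7) a[fast]=7=a[slow] dup → fast++
(s=3,f=8) a[fast]=8≠a[slow]=7 write a[4]=8 → slow++,fast++
(s=4,f=9) a[fast]=8=a[slow] dup → fast++
(s=4,f=10) a[fast]=8=a[slow] dup → fast++
(s=4,f=11) a[fast]=11≠a[slow]=8 write a[5]=11 → slow++,fast++
(s=5,f=12) a[fast]=11=a[slow] dup → fast++
(s=5,f=13) a[fast]=11=a[slow] dup → fast++
(s=5,f=14) a[fast]=12≠a[slow]=11 write a[6]=12 → slow++,fast++
(s=6,f=15) a[fast]=12=a[slow] dup → fast++
(s=6,f=16) a[fast]=13≠a[slow]=12 write a[7]=13 → slow++,fast++
(s=7,f=17) a[fast]=14≠a[slow]=13 write a[8]=14 → slow++,fast++

length 9; prefix = [1, 2, 4, 7, 8, 11, 12, 13, 14]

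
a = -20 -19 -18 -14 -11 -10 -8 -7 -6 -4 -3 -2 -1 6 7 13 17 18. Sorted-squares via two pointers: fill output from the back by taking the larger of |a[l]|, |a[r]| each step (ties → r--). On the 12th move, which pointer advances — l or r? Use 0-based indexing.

l

[0,17] |-20|>|18| out[17]=400 → l++
[1,17] |-19|>|18| out[16]=361 → l++
[2,17] |-18|<=|18| out[15]=324 → r--
[2,16] |-18|>|17| out[14]=324 → l++
[3,16] |-14|<=|17| out[13]=289 → r--
[3,15] |-14|>|13| out[12]=196 → l++
[4,15] |-11|<=|13| out[11]=169 → r--
[4,14] |-11|>|7| out[10]=121 → l++
[5,14] |-10|>|7| out[9]=100 → l++
[6,14] |-8|>|7| out[8]=64 → l++
[7,14] |-7|<=|7| out[7]=49 → r--
[7,13] |-7|>|6| out[6]=49 → l++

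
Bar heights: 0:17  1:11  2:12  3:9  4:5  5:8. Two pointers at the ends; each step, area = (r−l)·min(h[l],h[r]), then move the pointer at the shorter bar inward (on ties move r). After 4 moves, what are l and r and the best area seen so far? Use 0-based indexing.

l=0, r=1, best area=40

[0,5] min(17,8)*5=40 best=40 * → r--
[0,4] min(17,5)*4=20 best=40 → r--
[0,3] min(17,9)*3=27 best=40 → r--
[0,2] min(17,12)*2=24 best=40 → r--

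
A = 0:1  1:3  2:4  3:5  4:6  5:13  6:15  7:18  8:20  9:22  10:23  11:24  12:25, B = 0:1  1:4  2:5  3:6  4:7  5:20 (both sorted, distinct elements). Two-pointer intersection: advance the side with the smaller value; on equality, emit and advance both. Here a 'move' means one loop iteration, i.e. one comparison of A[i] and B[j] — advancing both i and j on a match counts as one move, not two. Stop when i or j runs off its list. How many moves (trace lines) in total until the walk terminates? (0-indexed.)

10 moves

i=0 j=0: 1==1 emit, i++,j++
i=1 j=1: 3<4, i++
i=2 j=1: 4==4 emit, i++,j++
i=3 j=2: 5==5 emit, i++,j++
i=4 j=3: 6==6 emit, i++,j++
i=5 j=4: 13>7, j++
i=5 j=5: 13<20, i++
i=6 j=5: 15<20, i++
i=7 j=5: 18<20, i++
i=8 j=5: 20==20 emit, i++,j++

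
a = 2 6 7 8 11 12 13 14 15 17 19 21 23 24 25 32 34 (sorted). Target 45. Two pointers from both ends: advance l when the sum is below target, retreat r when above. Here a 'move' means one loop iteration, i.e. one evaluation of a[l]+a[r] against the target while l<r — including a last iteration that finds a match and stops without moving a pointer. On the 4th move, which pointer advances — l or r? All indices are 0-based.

l

[0,16] 2+34=36 <45 → l++
[1,16] 6+34=40 <45 → l++
[2,16] 7+34=41 <45 → l++
[3,16] 8+34=42 <45 → l++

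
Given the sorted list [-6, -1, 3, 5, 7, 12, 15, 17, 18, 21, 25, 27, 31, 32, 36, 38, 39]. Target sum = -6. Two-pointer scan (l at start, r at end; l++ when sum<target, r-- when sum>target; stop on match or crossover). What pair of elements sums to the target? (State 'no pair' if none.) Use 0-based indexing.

l=0 r=16: -6+39=33 >-6, r--
l=0 r=15: -6+38=32 >-6, r--
l=0 r=14: -6+36=30 >-6, r--
l=0 r=13: -6+32=26 >-6, r--
l=0 r=12: -6+31=25 >-6, r--
l=0 r=11: -6+27=21 >-6, r--
l=0 r=10: -6+25=19 >-6, r--
l=0 r=9: -6+21=15 >-6, r--
l=0 r=8: -6+18=12 >-6, r--
l=0 r=7: -6+17=11 >-6, r--
l=0 r=6: -6+15=9 >-6, r--
l=0 r=5: -6+12=6 >-6, r--
l=0 r=4: -6+7=1 >-6, r--
l=0 r=3: -6+5=-1 >-6, r--
l=0 r=2: -6+3=-3 >-6, r--
l=0 r=1: -6+-1=-7 <-6, l++

no pair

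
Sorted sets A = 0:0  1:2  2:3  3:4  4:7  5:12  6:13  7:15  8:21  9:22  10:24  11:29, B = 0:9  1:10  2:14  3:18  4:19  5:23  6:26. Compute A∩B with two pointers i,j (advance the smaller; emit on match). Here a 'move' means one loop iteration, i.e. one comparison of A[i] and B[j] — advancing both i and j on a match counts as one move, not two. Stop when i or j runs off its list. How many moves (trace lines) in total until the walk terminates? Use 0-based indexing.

18 moves

i=0 j=0: 0<9, i++
i=1 j=0: 2<9, i++
i=2 j=0: 3<9, i++
i=3 j=0: 4<9, i++
i=4 j=0: 7<9, i++
i=5 j=0: 12>9, j++
i=5 j=1: 12>10, j++
i=5 j=2: 12<14, i++
i=6 j=2: 13<14, i++
i=7 j=2: 15>14, j++
i=7 j=3: 15<18, i++
i=8 j=3: 21>18, j++
i=8 j=4: 21>19, j++
i=8 j=5: 21<23, i++
i=9 j=5: 22<23, i++
i=10 j=5: 24>23, j++
i=10 j=6: 24<26, i++
i=11 j=6: 29>26, j++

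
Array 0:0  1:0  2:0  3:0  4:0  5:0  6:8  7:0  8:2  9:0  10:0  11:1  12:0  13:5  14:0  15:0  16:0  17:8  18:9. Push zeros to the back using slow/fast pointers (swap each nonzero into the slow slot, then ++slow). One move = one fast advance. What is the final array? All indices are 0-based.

[8, 2, 1, 5, 8, 9, 0, 0, 0, 0, 0, 0, 0, 0, 0, 0, 0, 0, 0]

(s=0,f=0) a[fast]=0 → fast++
(s=0,f=1) a[fast]=0 → fast++
(s=0,f=2) a[fast]=0 → fast++
(s=0,f=3) a[fast]=0 → fast++
(s=0,f=4) a[fast]=0 → fast++
(s=0,f=5) a[fast]=0 → fast++
(s=0,f=6) a[fast]=8≠0 swap→a[0]=8 → slow++,fast++
(s=1,f=7) a[fast]=0 → fast++
(s=1,f=8) a[fast]=2≠0 swap→a[1]=2 → slow++,fast++
(s=2,f=9) a[fast]=0 → fast++
(s=2,f=10) a[fast]=0 → fast++
(s=2,f=11) a[fast]=1≠0 swap→a[2]=1 → slow++,fast++
(s=3,f=12) a[fast]=0 → fast++
(s=3,f=13) a[fast]=5≠0 swap→a[3]=5 → slow++,fast++
(s=4,f=14) a[fast]=0 → fast++
(s=4,f=15) a[fast]=0 → fast++
(s=4,f=16) a[fast]=0 → fast++
(s=4,f=17) a[fast]=8≠0 swap→a[4]=8 → slow++,fast++
(s=5,f=18) a[fast]=9≠0 swap→a[5]=9 → slow++,fast++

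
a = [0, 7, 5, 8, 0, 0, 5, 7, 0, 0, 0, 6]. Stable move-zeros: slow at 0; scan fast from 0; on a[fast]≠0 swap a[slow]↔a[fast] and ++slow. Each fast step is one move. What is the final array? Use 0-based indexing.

[7, 5, 8, 5, 7, 6, 0, 0, 0, 0, 0, 0]

slow=0 fast=0: a[fast]=0, fast++
slow=0 fast=1: a[fast]=7≠0 swap→a[0]=7, slow++,fast++
slow=1 fast=2: a[fast]=5≠0 swap→a[1]=5, slow++,fast++
slow=2 fast=3: a[fast]=8≠0 swap→a[2]=8, slow++,fast++
slow=3 fast=4: a[fast]=0, fast++
slow=3 fast=5: a[fast]=0, fast++
slow=3 fast=6: a[fast]=5≠0 swap→a[3]=5, slow++,fast++
slow=4 fast=7: a[fast]=7≠0 swap→a[4]=7, slow++,fast++
slow=5 fast=8: a[fast]=0, fast++
slow=5 fast=9: a[fast]=0, fast++
slow=5 fast=10: a[fast]=0, fast++
slow=5 fast=11: a[fast]=6≠0 swap→a[5]=6, slow++,fast++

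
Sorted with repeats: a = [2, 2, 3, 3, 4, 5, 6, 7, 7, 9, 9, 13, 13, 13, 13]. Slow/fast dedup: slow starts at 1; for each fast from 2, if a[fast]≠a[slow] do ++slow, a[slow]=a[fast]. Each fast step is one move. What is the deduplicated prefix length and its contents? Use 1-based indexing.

slow=1 fast=2: a[fast]=2=a[slow] dup, fast++
slow=1 fast=3: a[fast]=3≠a[slow]=2 write a[2]=3, slow++,fast++
slow=2 fast=4: a[fast]=3=a[slow] dup, fast++
slow=2 fast=5: a[fast]=4≠a[slow]=3 write a[3]=4, slow++,fast++
slow=3 fast=6: a[fast]=5≠a[slow]=4 write a[4]=5, slow++,fast++
slow=4 fast=7: a[fast]=6≠a[slow]=5 write a[5]=6, slow++,fast++
slow=5 fast=8: a[fast]=7≠a[slow]=6 write a[6]=7, slow++,fast++
slow=6 fast=9: a[fast]=7=a[slow] dup, fast++
slow=6 fast=10: a[fast]=9≠a[slow]=7 write a[7]=9, slow++,fast++
slow=7 fast=11: a[fast]=9=a[slow] dup, fast++
slow=7 fast=12: a[fast]=13≠a[slow]=9 write a[8]=13, slow++,fast++
slow=8 fast=13: a[fast]=13=a[slow] dup, fast++
slow=8 fast=14: a[fast]=13=a[slow] dup, fast++
slow=8 fast=15: a[fast]=13=a[slow] dup, fast++

length 8; prefix = [2, 3, 4, 5, 6, 7, 9, 13]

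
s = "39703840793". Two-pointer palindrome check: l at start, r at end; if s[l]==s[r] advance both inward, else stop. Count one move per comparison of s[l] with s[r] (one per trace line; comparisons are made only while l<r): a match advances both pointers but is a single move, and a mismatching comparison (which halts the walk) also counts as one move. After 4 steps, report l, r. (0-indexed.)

l=4, r=6

l=0 r=10: '3'=='3', l++,r--
l=1 r=9: '9'=='9', l++,r--
l=2 r=8: '7'=='7', l++,r--
l=3 r=7: '0'=='0', l++,r--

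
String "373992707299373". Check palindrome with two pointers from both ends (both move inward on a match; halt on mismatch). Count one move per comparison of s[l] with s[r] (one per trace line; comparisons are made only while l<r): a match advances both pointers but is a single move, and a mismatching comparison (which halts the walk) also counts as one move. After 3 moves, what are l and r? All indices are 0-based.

[0,14] '3'=='3' → l++,r--
[1,13] '7'=='7' → l++,r--
[2,12] '3'=='3' → l++,r--

l=3, r=11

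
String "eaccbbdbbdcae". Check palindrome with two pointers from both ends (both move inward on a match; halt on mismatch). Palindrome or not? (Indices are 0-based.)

not a palindrome (mismatch at 3,9)

[0,12] 'e'=='e' → l++,r--
[1,11] 'a'=='a' → l++,r--
[2,10] 'c'=='c' → l++,r--
[3,9] 'c'!='d' → stop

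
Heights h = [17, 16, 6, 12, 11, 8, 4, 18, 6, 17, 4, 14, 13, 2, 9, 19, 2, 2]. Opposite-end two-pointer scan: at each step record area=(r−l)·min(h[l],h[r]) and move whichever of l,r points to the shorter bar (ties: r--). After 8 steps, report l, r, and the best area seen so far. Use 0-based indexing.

l=6, r=15, best area=255

l=0 r=17: min(17,2)*17=34 best=34 *, r--
l=0 r=16: min(17,2)*16=32 best=34, r--
l=0 r=15: min(17,19)*15=255 best=255 *, l++
l=1 r=15: min(16,19)*14=224 best=255, l++
l=2 r=15: min(6,19)*13=78 best=255, l++
l=3 r=15: min(12,19)*12=144 best=255, l++
l=4 r=15: min(11,19)*11=121 best=255, l++
l=5 r=15: min(8,19)*10=80 best=255, l++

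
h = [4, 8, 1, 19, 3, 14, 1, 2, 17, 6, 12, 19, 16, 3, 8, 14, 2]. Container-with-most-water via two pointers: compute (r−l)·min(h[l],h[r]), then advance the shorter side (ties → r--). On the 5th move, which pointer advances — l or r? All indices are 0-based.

r

l=0 r=16: min(4,2)*16=32 best=32 *, r--
l=0 r=15: min(4,14)*15=60 best=60 *, l++
l=1 r=15: min(8,14)*14=112 best=112 *, l++
l=2 r=15: min(1,14)*13=13 best=112, l++
l=3 r=15: min(19,14)*12=168 best=168 *, r--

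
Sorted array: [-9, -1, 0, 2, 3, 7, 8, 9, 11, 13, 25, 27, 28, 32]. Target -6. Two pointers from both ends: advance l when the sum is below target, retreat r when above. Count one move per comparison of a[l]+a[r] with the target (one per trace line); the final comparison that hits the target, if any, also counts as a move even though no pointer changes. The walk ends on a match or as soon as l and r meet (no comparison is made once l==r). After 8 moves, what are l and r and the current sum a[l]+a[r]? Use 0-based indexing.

l=0, r=5, sum=-2

[0,13] -9+32=23 >-6 → r--
[0,12] -9+28=19 >-6 → r--
[0,11] -9+27=18 >-6 → r--
[0,10] -9+25=16 >-6 → r--
[0,9] -9+13=4 >-6 → r--
[0,8] -9+11=2 >-6 → r--
[0,7] -9+9=0 >-6 → r--
[0,6] -9+8=-1 >-6 → r--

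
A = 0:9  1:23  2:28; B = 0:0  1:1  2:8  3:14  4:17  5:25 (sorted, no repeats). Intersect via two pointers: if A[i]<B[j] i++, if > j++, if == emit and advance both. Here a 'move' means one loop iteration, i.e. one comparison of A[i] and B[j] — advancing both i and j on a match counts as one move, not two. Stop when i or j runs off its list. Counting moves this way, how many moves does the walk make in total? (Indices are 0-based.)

8 moves

i=0 j=0: 9>0, j++
i=0 j=1: 9>1, j++
i=0 j=2: 9>8, j++
i=0 j=3: 9<14, i++
i=1 j=3: 23>14, j++
i=1 j=4: 23>17, j++
i=1 j=5: 23<25, i++
i=2 j=5: 28>25, j++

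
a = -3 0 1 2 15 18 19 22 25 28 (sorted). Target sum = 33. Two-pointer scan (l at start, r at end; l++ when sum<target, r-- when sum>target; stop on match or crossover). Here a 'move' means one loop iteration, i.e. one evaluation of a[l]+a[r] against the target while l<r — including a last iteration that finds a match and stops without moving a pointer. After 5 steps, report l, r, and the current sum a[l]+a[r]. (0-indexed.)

l=0 r=9: -3+28=25 <33, l++
l=1 r=9: 0+28=28 <33, l++
l=2 r=9: 1+28=29 <33, l++
l=3 r=9: 2+28=30 <33, l++
l=4 r=9: 15+28=43 >33, r--

l=4, r=8, sum=40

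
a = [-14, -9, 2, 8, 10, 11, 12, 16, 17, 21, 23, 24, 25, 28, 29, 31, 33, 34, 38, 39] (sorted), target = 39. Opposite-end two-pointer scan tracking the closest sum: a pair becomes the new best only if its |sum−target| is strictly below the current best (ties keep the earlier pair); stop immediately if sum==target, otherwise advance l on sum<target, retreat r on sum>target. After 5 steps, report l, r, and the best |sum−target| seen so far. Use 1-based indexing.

l=4, r=18, best |Δ|=1

[1,20] -14+39=25 d=14 * → l++
[2,20] -9+39=30 d=9 * → l++
[3,20] 2+39=41 d=2 * → r--
[3,19] 2+38=40 d=1 * → r--
[3,18] 2+34=36 d=3 → l++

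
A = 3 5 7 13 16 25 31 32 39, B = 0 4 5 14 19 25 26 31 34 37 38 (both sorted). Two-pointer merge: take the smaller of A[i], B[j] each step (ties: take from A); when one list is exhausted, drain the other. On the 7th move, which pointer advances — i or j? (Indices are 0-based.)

i=0 j=0: A[i]=3>B[j]=0 take 0, j++
i=0 j=1: A[i]=3<=B[j]=4 take 3, i++
i=1 j=1: A[i]=5>B[j]=4 take 4, j++
i=1 j=2: A[i]=5<=B[j]=5 take 5, i++
i=2 j=2: A[i]=7>B[j]=5 take 5, j++
i=2 j=3: A[i]=7<=B[j]=14 take 7, i++
i=3 j=3: A[i]=13<=B[j]=14 take 13, i++

i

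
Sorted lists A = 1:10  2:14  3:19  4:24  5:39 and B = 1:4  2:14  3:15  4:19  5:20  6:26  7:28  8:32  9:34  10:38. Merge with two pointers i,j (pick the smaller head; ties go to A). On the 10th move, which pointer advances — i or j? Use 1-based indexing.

j

i=1 j=1: A[i]=10>B[j]=4 take 4, j++
i=1 j=2: A[i]=10<=B[j]=14 take 10, i++
i=2 j=2: A[i]=14<=B[j]=14 take 14, i++
i=3 j=2: A[i]=19>B[j]=14 take 14, j++
i=3 j=3: A[i]=19>B[j]=15 take 15, j++
i=3 j=4: A[i]=19<=B[j]=19 take 19, i++
i=4 j=4: A[i]=24>B[j]=19 take 19, j++
i=4 j=5: A[i]=24>B[j]=20 take 20, j++
i=4 j=6: A[i]=24<=B[j]=26 take 24, i++
i=5 j=6: A[i]=39>B[j]=26 take 26, j++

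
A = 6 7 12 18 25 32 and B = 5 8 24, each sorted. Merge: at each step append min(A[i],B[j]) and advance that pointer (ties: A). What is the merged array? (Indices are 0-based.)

[i=0,j=0] A[i]=6>B[j]=5 take 5 → j++
[i=0,j=1] A[i]=6<=B[j]=8 take 6 → i++
[i=1,j=1] A[i]=7<=B[j]=8 take 7 → i++
[i=2,j=1] A[i]=12>B[j]=8 take 8 → j++
[i=2,j=2] A[i]=12<=B[j]=24 take 12 → i++
[i=3,j=2] A[i]=18<=B[j]=24 take 18 → i++
[i=4,j=2] A[i]=25>B[j]=24 take 24 → j++
[i=4,j=3] B done, take A[i]=25 → i++
[i=5,j=3] B done, take A[i]=32 → i++

[5, 6, 7, 8, 12, 18, 24, 25, 32]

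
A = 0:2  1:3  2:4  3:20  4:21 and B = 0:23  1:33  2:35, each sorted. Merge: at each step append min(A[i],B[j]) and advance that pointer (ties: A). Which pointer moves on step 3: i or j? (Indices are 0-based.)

i=0 j=0: A[i]=2<=B[j]=23 take 2, i++
i=1 j=0: A[i]=3<=B[j]=23 take 3, i++
i=2 j=0: A[i]=4<=B[j]=23 take 4, i++

i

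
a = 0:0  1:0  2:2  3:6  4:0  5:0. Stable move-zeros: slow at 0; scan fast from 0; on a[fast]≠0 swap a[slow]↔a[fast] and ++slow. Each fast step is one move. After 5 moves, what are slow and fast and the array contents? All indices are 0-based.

slow=2, fast=5, a=[2, 6, 0, 0, 0, 0]

(s=0,f=0) a[fast]=0 → fast++
(s=0,f=1) a[fast]=0 → fast++
(s=0,f=2) a[fast]=2≠0 swap→a[0]=2 → slow++,fast++
(s=1,f=3) a[fast]=6≠0 swap→a[1]=6 → slow++,fast++
(s=2,f=4) a[fast]=0 → fast++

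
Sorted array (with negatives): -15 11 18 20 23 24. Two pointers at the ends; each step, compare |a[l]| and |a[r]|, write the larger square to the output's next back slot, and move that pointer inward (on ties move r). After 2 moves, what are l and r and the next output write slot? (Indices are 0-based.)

l=0, r=3, next write slot=3

l=0 r=5: |-15|<=|24| out[5]=576, r--
l=0 r=4: |-15|<=|23| out[4]=529, r--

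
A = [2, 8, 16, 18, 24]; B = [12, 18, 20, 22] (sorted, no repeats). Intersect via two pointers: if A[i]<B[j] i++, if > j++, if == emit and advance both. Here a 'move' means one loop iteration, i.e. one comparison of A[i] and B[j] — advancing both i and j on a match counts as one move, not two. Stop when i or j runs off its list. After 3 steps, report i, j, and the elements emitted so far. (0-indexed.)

i=0 j=0: 2<12, i++
i=1 j=0: 8<12, i++
i=2 j=0: 16>12, j++

i=2, j=1, emitted=[]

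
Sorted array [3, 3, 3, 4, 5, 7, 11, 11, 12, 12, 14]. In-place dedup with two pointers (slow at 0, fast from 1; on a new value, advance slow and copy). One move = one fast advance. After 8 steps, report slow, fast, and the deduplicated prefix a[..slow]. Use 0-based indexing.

slow=5, fast=9, prefix=[3, 4, 5, 7, 11, 12]

(s=0,f=1) a[fast]=3=a[slow] dup → fast++
(s=0,f=2) a[fast]=3=a[slow] dup → fast++
(s=0,f=3) a[fast]=4≠a[slow]=3 write a[1]=4 → slow++,fast++
(s=1,f=4) a[fast]=5≠a[slow]=4 write a[2]=5 → slow++,fast++
(s=2,f=5) a[fast]=7≠a[slow]=5 write a[3]=7 → slow++,fast++
(s=3,f=6) a[fast]=11≠a[slow]=7 write a[4]=11 → slow++,fast++
(s=4,f=7) a[fast]=11=a[slow] dup → fast++
(s=4,f=8) a[fast]=12≠a[slow]=11 write a[5]=12 → slow++,fast++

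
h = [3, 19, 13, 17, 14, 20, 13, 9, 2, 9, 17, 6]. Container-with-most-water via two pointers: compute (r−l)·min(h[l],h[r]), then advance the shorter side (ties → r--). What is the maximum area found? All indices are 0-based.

l=0 r=11: min(3,6)*11=33 best=33 *, l++
l=1 r=11: min(19,6)*10=60 best=60 *, r--
l=1 r=10: min(19,17)*9=153 best=153 *, r--
l=1 r=9: min(19,9)*8=72 best=153, r--
l=1 r=8: min(19,2)*7=14 best=153, r--
l=1 r=7: min(19,9)*6=54 best=153, r--
l=1 r=6: min(19,13)*5=65 best=153, r--
l=1 r=5: min(19,20)*4=76 best=153, l++
l=2 r=5: min(13,20)*3=39 best=153, l++
l=3 r=5: min(17,20)*2=34 best=153, l++
l=4 r=5: min(14,20)*1=14 best=153, l++

max area = 153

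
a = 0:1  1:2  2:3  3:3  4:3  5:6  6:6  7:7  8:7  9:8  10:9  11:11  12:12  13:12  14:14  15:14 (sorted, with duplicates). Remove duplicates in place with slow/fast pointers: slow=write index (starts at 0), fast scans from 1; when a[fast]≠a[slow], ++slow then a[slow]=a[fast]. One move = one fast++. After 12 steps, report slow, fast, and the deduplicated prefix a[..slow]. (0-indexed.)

slow=0 fast=1: a[fast]=2≠a[slow]=1 write a[1]=2, slow++,fast++
slow=1 fast=2: a[fast]=3≠a[slow]=2 write a[2]=3, slow++,fast++
slow=2 fast=3: a[fast]=3=a[slow] dup, fast++
slow=2 fast=4: a[fast]=3=a[slow] dup, fast++
slow=2 fast=5: a[fast]=6≠a[slow]=3 write a[3]=6, slow++,fast++
slow=3 fast=6: a[fast]=6=a[slow] dup, fast++
slow=3 fast=7: a[fast]=7≠a[slow]=6 write a[4]=7, slow++,fast++
slow=4 fast=8: a[fast]=7=a[slow] dup, fast++
slow=4 fast=9: a[fast]=8≠a[slow]=7 write a[5]=8, slow++,fast++
slow=5 fast=10: a[fast]=9≠a[slow]=8 write a[6]=9, slow++,fast++
slow=6 fast=11: a[fast]=11≠a[slow]=9 write a[7]=11, slow++,fast++
slow=7 fast=12: a[fast]=12≠a[slow]=11 write a[8]=12, slow++,fast++

slow=8, fast=13, prefix=[1, 2, 3, 6, 7, 8, 9, 11, 12]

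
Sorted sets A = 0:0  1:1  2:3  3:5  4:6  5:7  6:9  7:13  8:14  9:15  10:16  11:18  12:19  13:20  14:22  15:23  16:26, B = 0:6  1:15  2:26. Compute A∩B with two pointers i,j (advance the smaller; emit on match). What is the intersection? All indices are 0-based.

[i=0,j=0] 0<6 → i++
[i=1,j=0] 1<6 → i++
[i=2,j=0] 3<6 → i++
[i=3,j=0] 5<6 → i++
[i=4,j=0] 6==6 emit → i++,j++
[i=5,j=1] 7<15 → i++
[i=6,j=1] 9<15 → i++
[i=7,j=1] 13<15 → i++
[i=8,j=1] 14<15 → i++
[i=9,j=1] 15==15 emit → i++,j++
[i=10,j=2] 16<26 → i++
[i=11,j=2] 18<26 → i++
[i=12,j=2] 19<26 → i++
[i=13,j=2] 20<26 → i++
[i=14,j=2] 22<26 → i++
[i=15,j=2] 23<26 → i++
[i=16,j=2] 26==26 emit → i++,j++

intersection = [6, 15, 26]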